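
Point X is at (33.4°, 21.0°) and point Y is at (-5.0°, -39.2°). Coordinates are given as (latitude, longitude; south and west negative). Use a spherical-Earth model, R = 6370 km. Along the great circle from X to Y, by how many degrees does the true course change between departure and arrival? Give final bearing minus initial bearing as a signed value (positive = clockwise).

Initial bearing θ₁ = atan2(sin Δλ cos φ₂, cos φ₁ sin φ₂ − sin φ₁ cos φ₂ cos Δλ) = 248.23°
Final bearing θ₂ = (initial bearing from the destination back to the start) + 180° = 231.10°
Δθ = θ₂ − θ₁ = -17.1°

-17.1°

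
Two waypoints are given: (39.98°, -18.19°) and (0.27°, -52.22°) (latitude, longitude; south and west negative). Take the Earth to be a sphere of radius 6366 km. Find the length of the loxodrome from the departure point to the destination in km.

5606 km

Δψ = ln[tan(π/4+φ₂/2)/tan(π/4+φ₁/2)] = -0.7577;  Δφ = -0.6931 rad,  Δλ = -0.5939 rad
q = Δφ/Δψ = 0.9147
d = R·√(Δφ² + q²Δλ²) = 6366·0.88060 = 5606 km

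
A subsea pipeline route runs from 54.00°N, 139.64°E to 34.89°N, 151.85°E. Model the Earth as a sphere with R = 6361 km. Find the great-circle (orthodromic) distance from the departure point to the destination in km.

Haversine: a = sin²(Δφ/2)+cos φ₁ cos φ₂ sin²(Δλ/2) = 0.03301;  σ = 2·atan2(√a,√(1−a))
σ = 20.935° → d = Rσ = 6361·0.36539 = 2324 km

2324 km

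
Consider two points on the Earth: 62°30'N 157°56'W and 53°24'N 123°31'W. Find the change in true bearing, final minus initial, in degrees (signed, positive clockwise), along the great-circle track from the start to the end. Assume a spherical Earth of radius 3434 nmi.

At departure: θ₁ = atan2(sin Δλ cos φ₂, cos φ₁ sin φ₂ − sin φ₁ cos φ₂ cos Δλ) = 101.01°
At arrival: θ₂ = atan2(sin Δλ cos φ₁, −cos φ₂ sin φ₁ + sin φ₂ cos φ₁ cos Δλ) = 130.52°
Δθ = θ₂ − θ₁ = +29.5°

+29.5°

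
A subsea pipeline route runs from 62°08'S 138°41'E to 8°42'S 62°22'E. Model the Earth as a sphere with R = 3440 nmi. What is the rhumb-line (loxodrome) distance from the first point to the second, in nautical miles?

4705 nmi

Δψ = ln[tan(π/4+φ₂/2)/tan(π/4+φ₁/2)] = +1.2415;  Δφ = +0.9326 rad,  Δλ = -1.3320 rad
q = Δφ/Δψ = 0.7512
d = R·√(Δφ² + q²Δλ²) = 3440·1.36777 = 4705 nmi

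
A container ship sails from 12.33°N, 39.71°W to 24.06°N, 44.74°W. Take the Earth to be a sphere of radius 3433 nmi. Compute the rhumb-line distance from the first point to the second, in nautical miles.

Δψ = ln[tan(π/4+φ₂/2)/tan(π/4+φ₁/2)] = +0.2160;  Δφ = +0.2047 rad,  Δλ = -0.0878 rad
q = Δφ/Δψ = 0.9480
d = R·√(Δφ² + q²Δλ²) = 3433·0.22100 = 759 nmi

759 nmi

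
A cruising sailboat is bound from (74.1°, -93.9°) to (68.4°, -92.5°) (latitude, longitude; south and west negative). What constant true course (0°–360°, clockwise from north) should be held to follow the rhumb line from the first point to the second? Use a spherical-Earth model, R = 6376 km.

Δψ = ln[tan(π/4+φ₂/2)/tan(π/4+φ₁/2)] = -0.3119
Δλ = +0.0244 rad (taken the short way round)
course = atan2(Δλ, Δψ) = 175.52°

175.5°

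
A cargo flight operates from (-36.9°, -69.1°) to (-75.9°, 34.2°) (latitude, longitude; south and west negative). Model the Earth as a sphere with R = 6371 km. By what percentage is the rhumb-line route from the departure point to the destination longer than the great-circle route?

10.8%

Great circle: σ = 1.0033 rad → d_gc = Rσ = 6392.1 km
Rhumb: Δφ = -0.6807, Δλ = +1.8029, Δψ = -1.3963, q = Δφ/Δψ = 0.4875 → d_rh = R√(Δφ²+q²Δλ²) = 7082.3 km
Excess = (7082.3 − 6392.1) / 6392.1 = 690.2 / 6392.1 = 10.80% ≈ 10.8%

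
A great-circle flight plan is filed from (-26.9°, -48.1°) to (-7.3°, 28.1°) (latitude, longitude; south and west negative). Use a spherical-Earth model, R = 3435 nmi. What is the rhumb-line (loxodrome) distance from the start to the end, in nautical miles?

Rhumb course C = atan2(Δλ, Δψ) with Δψ = ln[tan(π/4+φ₂/2)/tan(π/4+φ₁/2)] = +0.3600, Δλ = +1.3299 → C = 74.85°
d = R·|Δφ| / |cos C| = 3435·0.34208 / 0.26129 = 4497 nmi

4497 nmi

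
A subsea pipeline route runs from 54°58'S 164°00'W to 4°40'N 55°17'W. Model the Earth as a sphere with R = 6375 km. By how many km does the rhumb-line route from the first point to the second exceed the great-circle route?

Great circle: cos σ = sin φ₁ sin φ₂ + cos φ₁ cos φ₂ cos Δλ,  σ = 1.8237 rad → d_gc = 11626.1 km
Rhumb line: Δψ = +1.2348, q = Δφ/Δψ = 0.8429, d_rh = R√(Δφ²+q²Δλ²) = 12165.0 km
Excess = 12165.0 − 11626.1 = 538.9 ≈ 539 km

539 km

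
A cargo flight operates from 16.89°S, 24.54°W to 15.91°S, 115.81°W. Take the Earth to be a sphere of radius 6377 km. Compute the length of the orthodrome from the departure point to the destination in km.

9639 km

cos σ = sin φ₁ sin φ₂ + cos φ₁ cos φ₂ cos Δλ
      = sin(-16.89°)sin(-15.91°) + cos(-16.89°)cos(-15.91°)cos(-91.27°) = 0.0592
σ = 86.603° → d = Rσ = 6377·1.51151 = 9639 km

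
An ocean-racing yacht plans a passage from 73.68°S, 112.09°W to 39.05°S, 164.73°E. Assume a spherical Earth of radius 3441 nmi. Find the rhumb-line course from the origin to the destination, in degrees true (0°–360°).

Δψ = ln[tan(π/4+φ₂/2)/tan(π/4+φ₁/2)] = +1.2008
Δλ = -1.4518 rad (taken the short way round)
course = atan2(Δλ, Δψ) = 309.59°

309.6°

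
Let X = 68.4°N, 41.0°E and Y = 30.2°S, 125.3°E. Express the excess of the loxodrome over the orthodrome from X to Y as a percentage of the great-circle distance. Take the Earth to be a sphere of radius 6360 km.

Great circle: σ = 2.0221 rad → d_gc = Rσ = 12860.3 km
Rhumb: Δφ = -1.7209, Δλ = +1.4713, Δψ = -2.2101, q = Δφ/Δψ = 0.7787 → d_rh = R√(Δφ²+q²Δλ²) = 13148.4 km
Excess = (13148.4 − 12860.3) / 12860.3 = 288.1 / 12860.3 = 2.24% ≈ 2.2%

2.2%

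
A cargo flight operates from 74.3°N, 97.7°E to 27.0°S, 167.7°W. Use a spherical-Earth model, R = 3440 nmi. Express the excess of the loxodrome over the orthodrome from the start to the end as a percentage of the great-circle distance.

4.0%

Great circle: σ = 2.0447 rad → d_gc = Rσ = 7033.9 nmi
Rhumb: Δφ = -1.7680, Δλ = +1.6511, Δψ = -2.4711, q = Δφ/Δψ = 0.7155 → d_rh = R√(Δφ²+q²Δλ²) = 7314.6 nmi
Excess = (7314.6 − 7033.9) / 7033.9 = 280.7 / 7033.9 = 3.99% ≈ 4.0%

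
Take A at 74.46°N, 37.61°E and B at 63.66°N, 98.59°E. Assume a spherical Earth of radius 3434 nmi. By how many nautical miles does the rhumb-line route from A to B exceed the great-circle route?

59 nmi

Great circle: cos σ = sin φ₁ sin φ₂ + cos φ₁ cos φ₂ cos Δλ,  σ = 0.3999 rad → d_gc = 1373.4 nmi
Rhumb line: Δψ = -0.5393, q = Δφ/Δψ = 0.3495, d_rh = R√(Δφ²+q²Δλ²) = 1432.0 nmi
Excess = 1432.0 − 1373.4 = 58.6 ≈ 59 nmi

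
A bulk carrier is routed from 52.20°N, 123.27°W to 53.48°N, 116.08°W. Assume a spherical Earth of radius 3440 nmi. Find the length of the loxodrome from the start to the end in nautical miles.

Δψ = ln[tan(π/4+φ₂/2)/tan(π/4+φ₁/2)] = +0.0370;  Δφ = +0.0223 rad,  Δλ = +0.1255 rad
q = Δφ/Δψ = 0.6040
d = R·√(Δφ² + q²Δλ²) = 3440·0.07902 = 272 nmi

272 nmi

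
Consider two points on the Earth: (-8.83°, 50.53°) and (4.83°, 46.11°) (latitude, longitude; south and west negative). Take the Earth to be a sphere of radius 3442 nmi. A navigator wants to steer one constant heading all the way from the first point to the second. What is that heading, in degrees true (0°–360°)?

Δψ = ln[tan(π/4+φ₂/2)/tan(π/4+φ₁/2)] = +0.2391
Δλ = -0.0771 rad (taken the short way round)
course = atan2(Δλ, Δψ) = 342.12°

342.1°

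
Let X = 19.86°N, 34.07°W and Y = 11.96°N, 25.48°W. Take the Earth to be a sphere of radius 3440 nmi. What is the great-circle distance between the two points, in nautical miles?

686 nmi

Haversine: a = sin²(Δφ/2)+cos φ₁ cos φ₂ sin²(Δλ/2) = 0.00991;  σ = 2·atan2(√a,√(1−a))
σ = 11.424° → d = Rσ = 3440·0.19939 = 686 nmi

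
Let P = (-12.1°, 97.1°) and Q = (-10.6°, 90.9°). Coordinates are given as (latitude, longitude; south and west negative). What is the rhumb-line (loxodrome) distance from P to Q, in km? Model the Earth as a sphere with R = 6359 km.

Rhumb course C = atan2(Δλ, Δψ) with Δψ = ln[tan(π/4+φ₂/2)/tan(π/4+φ₁/2)] = +0.0267, Δλ = -0.1082 → C = 283.86°
d = R·|Δφ| / |cos C| = 6359·0.02618 / 0.23958 = 695 km

695 km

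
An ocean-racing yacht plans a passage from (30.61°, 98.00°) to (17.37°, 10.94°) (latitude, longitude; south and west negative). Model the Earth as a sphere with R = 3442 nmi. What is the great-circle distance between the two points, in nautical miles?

Haversine: a = sin²(Δφ/2)+cos φ₁ cos φ₂ sin²(Δλ/2) = 0.40293;  σ = 2·atan2(√a,√(1−a))
σ = 78.805° → d = Rσ = 3442·1.37541 = 4734 nmi

4734 nmi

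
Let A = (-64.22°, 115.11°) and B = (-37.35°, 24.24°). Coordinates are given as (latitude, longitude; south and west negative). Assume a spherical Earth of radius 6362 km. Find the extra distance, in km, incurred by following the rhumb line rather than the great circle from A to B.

467 km

Great circle: cos σ = sin φ₁ sin φ₂ + cos φ₁ cos φ₂ cos Δλ,  σ = 0.9991 rad → d_gc = 6356.34 km
Rhumb line: Δψ = +0.7710, q = Δφ/Δψ = 0.6082, d_rh = R√(Δφ²+q²Δλ²) = 6823.81 km
Excess = 6823.81 − 6356.34 = 467.47 ≈ 467 km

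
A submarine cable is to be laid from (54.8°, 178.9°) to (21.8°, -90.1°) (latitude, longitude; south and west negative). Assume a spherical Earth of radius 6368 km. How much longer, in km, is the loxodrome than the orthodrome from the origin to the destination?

412 km

Great circle: cos σ = sin φ₁ sin φ₂ + cos φ₁ cos φ₂ cos Δλ,  σ = 1.2723 rad → d_gc = 8101.8 km
Rhumb line: Δψ = -0.7582, q = Δφ/Δψ = 0.7597, d_rh = R√(Δφ²+q²Δλ²) = 8513.9 km
Excess = 8513.9 − 8101.8 = 412.1 ≈ 412 km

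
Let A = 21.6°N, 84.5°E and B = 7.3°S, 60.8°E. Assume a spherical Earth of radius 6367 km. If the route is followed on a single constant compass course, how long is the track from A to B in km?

Rhumb course C = atan2(Δλ, Δψ) with Δψ = ln[tan(π/4+φ₂/2)/tan(π/4+φ₁/2)] = -0.5140, Δλ = -0.4136 → C = 218.83°
d = R·|Δφ| / |cos C| = 6367·0.50440 / 0.77906 = 4122 km

4122 km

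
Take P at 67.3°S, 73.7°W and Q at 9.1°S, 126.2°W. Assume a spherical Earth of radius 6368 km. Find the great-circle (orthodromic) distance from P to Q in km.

Haversine: a = sin²(Δφ/2)+cos φ₁ cos φ₂ sin²(Δλ/2) = 0.31106;  σ = 2·atan2(√a,√(1−a))
σ = 67.798° → d = Rσ = 6368·1.18330 = 7535 km

7535 km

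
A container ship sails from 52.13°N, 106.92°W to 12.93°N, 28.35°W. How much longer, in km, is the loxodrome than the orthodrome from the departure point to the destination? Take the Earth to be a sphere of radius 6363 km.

230 km

Great circle: cos σ = sin φ₁ sin φ₂ + cos φ₁ cos φ₂ cos Δλ,  σ = 1.2711 rad → d_gc = 8088.2 km
Rhumb line: Δψ = -0.8422, q = Δφ/Δψ = 0.8123, d_rh = R√(Δφ²+q²Δλ²) = 8318.1 km
Excess = 8318.1 − 8088.2 = 229.9 ≈ 230 km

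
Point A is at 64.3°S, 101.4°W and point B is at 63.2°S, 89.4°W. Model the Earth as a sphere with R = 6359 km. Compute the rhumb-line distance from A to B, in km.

601 km

Rhumb course C = atan2(Δλ, Δψ) with Δψ = ln[tan(π/4+φ₂/2)/tan(π/4+φ₁/2)] = +0.0434, Δλ = +0.2094 → C = 78.29°
d = R·|Δφ| / |cos C| = 6359·0.01920 / 0.20297 = 601 km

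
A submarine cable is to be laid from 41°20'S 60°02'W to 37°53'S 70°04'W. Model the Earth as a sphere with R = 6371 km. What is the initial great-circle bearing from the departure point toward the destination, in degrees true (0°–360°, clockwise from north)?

290.8°

N = sin Δλ·cos φ₂ = -0.1375;  D = cos φ₁ sin φ₂ − sin φ₁ cos φ₂ cos Δλ = +0.0522
initial course = atan2(N, D) = 290.79°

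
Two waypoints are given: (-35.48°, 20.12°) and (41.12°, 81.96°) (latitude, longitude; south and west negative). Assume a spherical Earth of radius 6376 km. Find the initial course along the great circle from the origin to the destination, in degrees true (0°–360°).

41.8°

N = sin Δλ·cos φ₂ = +0.6642;  D = cos φ₁ sin φ₂ − sin φ₁ cos φ₂ cos Δλ = +0.7419
initial course = atan2(N, D) = 41.84°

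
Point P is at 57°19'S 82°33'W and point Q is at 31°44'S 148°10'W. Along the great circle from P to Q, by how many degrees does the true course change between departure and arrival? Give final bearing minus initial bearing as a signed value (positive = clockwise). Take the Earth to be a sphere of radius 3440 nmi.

+49.7°

Initial bearing θ₁ = atan2(sin Δλ cos φ₂, cos φ₁ sin φ₂ − sin φ₁ cos φ₂ cos Δλ) = 270.85°
Final bearing θ₂ = (initial bearing from the destination back to the start) + 180° = 320.59°
Δθ = θ₂ − θ₁ = +49.7°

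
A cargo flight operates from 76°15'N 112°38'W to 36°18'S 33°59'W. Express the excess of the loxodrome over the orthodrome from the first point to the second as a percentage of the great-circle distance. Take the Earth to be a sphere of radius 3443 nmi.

Great circle: σ = 2.1381 rad → d_gc = Rσ = 7361.4 nmi
Rhumb: Δφ = -1.9644, Δλ = +1.3727, Δψ = -2.7963, q = Δφ/Δψ = 0.7025 → d_rh = R√(Δφ²+q²Δλ²) = 7534.3 nmi
Excess = (7534.3 − 7361.4) / 7361.4 = 172.9 / 7361.4 = 2.349% ≈ 2.3%

2.3%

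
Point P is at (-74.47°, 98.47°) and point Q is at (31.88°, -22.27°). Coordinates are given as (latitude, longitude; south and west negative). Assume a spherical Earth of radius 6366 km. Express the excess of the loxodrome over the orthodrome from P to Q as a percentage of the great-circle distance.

Great circle: σ = 2.2460 rad → d_gc = Rσ = 14298.2 km
Rhumb: Δφ = +1.8562, Δλ = -2.1073, Δψ = +2.5800, q = Δφ/Δψ = 0.7194 → d_rh = R√(Δφ²+q²Δλ²) = 15256.9 km
Excess = (15256.9 − 14298.2) / 14298.2 = 958.7 / 14298.2 = 6.71% ≈ 6.7%

6.7%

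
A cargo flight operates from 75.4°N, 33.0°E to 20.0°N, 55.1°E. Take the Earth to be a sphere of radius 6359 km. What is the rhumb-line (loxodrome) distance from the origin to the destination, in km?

6305 km

Δψ = ln[tan(π/4+φ₂/2)/tan(π/4+φ₁/2)] = -1.6985;  Δφ = -0.9669 rad,  Δλ = +0.3857 rad
q = Δφ/Δψ = 0.5693
d = R·√(Δφ² + q²Δλ²) = 6359·0.99153 = 6305 km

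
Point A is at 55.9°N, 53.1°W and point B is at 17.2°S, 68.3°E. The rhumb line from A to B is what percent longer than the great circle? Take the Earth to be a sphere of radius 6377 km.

4.7%

Great circle: σ = 2.1222 rad → d_gc = Rσ = 13533.4 km
Rhumb: Δφ = -1.2758, Δλ = +2.1188, Δψ = -1.4867, q = Δφ/Δψ = 0.8581 → d_rh = R√(Δφ²+q²Δλ²) = 14164.7 km
Excess = (14164.7 − 13533.4) / 13533.4 = 631.3 / 13533.4 = 4.66% ≈ 4.7%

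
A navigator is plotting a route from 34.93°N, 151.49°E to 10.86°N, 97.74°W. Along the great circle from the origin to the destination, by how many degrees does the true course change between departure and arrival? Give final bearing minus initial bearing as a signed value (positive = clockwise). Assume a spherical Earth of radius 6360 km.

+59.9°

Initial bearing θ₁ = atan2(sin Δλ cos φ₂, cos φ₁ sin φ₂ − sin φ₁ cos φ₂ cos Δλ) = 68.92°
Final bearing θ₂ = (initial bearing from the destination back to the start) + 180° = 128.83°
Δθ = θ₂ − θ₁ = +59.9°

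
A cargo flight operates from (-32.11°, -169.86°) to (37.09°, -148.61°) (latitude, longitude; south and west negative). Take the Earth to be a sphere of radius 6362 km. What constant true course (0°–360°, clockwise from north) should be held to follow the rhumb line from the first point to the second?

16.0°

Δψ = ln[tan(π/4+φ₂/2)/tan(π/4+φ₁/2)] = +1.2903
Δλ = +0.3709 rad (taken the short way round)
course = atan2(Δλ, Δψ) = 16.04°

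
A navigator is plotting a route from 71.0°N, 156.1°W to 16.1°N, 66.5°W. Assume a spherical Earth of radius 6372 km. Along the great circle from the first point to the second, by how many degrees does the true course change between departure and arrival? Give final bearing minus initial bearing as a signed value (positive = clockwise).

+75.3°

Initial bearing θ₁ = atan2(sin Δλ cos φ₂, cos φ₁ sin φ₂ − sin φ₁ cos φ₂ cos Δλ) = 85.01°
Final bearing θ₂ = (initial bearing from the destination back to the start) + 180° = 160.27°
Δθ = θ₂ − θ₁ = +75.3°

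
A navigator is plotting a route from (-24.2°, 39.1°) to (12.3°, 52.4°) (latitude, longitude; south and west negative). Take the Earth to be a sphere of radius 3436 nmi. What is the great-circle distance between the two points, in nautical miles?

2323 nmi

Haversine: a = sin²(Δφ/2)+cos φ₁ cos φ₂ sin²(Δλ/2) = 0.11002;  σ = 2·atan2(√a,√(1−a))
σ = 38.744° → d = Rσ = 3436·0.67620 = 2323 nmi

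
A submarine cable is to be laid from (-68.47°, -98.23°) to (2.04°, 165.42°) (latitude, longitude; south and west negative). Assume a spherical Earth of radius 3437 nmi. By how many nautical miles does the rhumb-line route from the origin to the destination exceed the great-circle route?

Great circle: cos σ = sin φ₁ sin φ₂ + cos φ₁ cos φ₂ cos Δλ,  σ = 1.6445 rad → d_gc = 5652.3 nmi
Rhumb line: Δψ = +1.6957, q = Δφ/Δψ = 0.7257, d_rh = R√(Δφ²+q²Δλ²) = 5956.9 nmi
Excess = 5956.9 − 5652.3 = 304.6 ≈ 305 nmi

305 nmi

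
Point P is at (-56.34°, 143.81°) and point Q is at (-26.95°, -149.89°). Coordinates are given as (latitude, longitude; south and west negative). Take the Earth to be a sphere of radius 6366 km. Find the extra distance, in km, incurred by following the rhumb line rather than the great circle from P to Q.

Great circle: cos σ = sin φ₁ sin φ₂ + cos φ₁ cos φ₂ cos Δλ,  σ = 0.9572 rad → d_gc = 6093.5 km
Rhumb line: Δψ = +0.7070, q = Δφ/Δψ = 0.7256, d_rh = R√(Δφ²+q²Δλ²) = 6263.4 km
Excess = 6263.4 − 6093.5 = 169.9 ≈ 170 km

170 km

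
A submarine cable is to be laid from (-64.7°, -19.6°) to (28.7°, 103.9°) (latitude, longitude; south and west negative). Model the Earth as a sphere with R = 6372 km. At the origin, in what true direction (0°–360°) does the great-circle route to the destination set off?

107.6°

θ = atan2( sin Δλ·cos φ₂ ,  cos φ₁ sin φ₂ − sin φ₁ cos φ₂ cos Δλ )
  = atan2(+0.7314, -0.2325) = 107.63°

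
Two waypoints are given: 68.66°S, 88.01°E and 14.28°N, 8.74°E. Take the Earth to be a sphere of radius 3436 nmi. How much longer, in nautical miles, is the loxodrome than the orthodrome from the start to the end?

Great circle: cos σ = sin φ₁ sin φ₂ + cos φ₁ cos φ₂ cos Δλ,  σ = 1.7356 rad → d_gc = 5963.6 nmi
Rhumb line: Δψ = +1.9210, q = Δφ/Δψ = 0.7536, d_rh = R√(Δφ²+q²Δλ²) = 6129.6 nmi
Excess = 6129.6 − 5963.6 = 166.0 ≈ 166 nmi

166 nmi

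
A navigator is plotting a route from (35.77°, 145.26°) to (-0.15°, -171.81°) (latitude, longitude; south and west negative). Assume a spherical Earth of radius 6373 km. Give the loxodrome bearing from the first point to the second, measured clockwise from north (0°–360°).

Meridional parts: M(φ₁)=+0.6693, M(φ₂)=-0.0026 → ΔM = -0.6719;  Δλ = +0.7493 rad
tan C = Δλ / ΔM = -1.1151 → C = 131.89°

131.9°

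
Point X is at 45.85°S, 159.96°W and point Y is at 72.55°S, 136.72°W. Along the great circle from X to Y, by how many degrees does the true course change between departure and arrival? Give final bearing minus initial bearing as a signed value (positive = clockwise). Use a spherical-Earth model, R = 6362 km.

At departure: θ₁ = atan2(sin Δλ cos φ₂, cos φ₁ sin φ₂ − sin φ₁ cos φ₂ cos Δλ) = 165.78°
At arrival: θ₂ = atan2(sin Δλ cos φ₁, −cos φ₂ sin φ₁ + sin φ₂ cos φ₁ cos Δλ) = 145.20°
Δθ = θ₂ − θ₁ = -20.6°

-20.6°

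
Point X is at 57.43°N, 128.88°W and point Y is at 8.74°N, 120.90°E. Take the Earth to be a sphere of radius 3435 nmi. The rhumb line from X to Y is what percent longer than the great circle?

6.9%

Great circle: σ = 1.6267 rad → d_gc = Rσ = 5587.6 nmi
Rhumb: Δφ = -0.8498, Δλ = -1.9237, Δψ = -1.0774, q = Δφ/Δψ = 0.7888 → d_rh = R√(Δφ²+q²Δλ²) = 5973.8 nmi
Excess = (5973.8 − 5587.6) / 5587.6 = 386.2 / 5587.6 = 6.91% ≈ 6.9%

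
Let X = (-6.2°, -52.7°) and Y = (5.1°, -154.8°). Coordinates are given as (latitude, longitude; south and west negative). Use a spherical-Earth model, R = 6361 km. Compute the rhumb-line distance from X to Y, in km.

11386 km

Rhumb course C = atan2(Δλ, Δψ) with Δψ = ln[tan(π/4+φ₂/2)/tan(π/4+φ₁/2)] = +0.1976, Δλ = -1.7820 → C = 276.33°
d = R·|Δφ| / |cos C| = 6361·0.19722 / 0.11019 = 11386 km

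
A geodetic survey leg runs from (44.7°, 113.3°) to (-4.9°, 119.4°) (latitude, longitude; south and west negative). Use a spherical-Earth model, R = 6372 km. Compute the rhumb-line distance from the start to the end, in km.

Rhumb course C = atan2(Δλ, Δψ) with Δψ = ln[tan(π/4+φ₂/2)/tan(π/4+φ₁/2)] = -0.9596, Δλ = +0.1065 → C = 173.67°
d = R·|Δφ| / |cos C| = 6372·0.86568 / 0.99390 = 5550 km

5550 km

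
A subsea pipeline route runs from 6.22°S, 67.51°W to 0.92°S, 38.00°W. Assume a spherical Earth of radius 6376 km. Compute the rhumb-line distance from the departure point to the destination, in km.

Δψ = ln[tan(π/4+φ₂/2)/tan(π/4+φ₁/2)] = +0.0927;  Δφ = +0.0925 rad,  Δλ = +0.5150 rad
q = Δφ/Δψ = 0.9977
d = R·√(Δφ² + q²Δλ²) = 6376·0.52212 = 3329 km

3329 km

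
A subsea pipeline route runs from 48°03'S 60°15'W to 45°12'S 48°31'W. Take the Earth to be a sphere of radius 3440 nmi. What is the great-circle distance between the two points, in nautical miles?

cos σ = sin φ₁ sin φ₂ + cos φ₁ cos φ₂ cos Δλ
      = sin(-48.05°)sin(-45.20°) + cos(-48.05°)cos(-45.20°)cos(11.73°) = 0.9889
σ = 8.537° → d = Rσ = 3440·0.14900 = 513 nmi

513 nmi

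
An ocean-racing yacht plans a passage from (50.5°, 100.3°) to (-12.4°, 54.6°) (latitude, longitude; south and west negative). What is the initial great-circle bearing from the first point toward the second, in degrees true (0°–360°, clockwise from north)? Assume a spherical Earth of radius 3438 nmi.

226.5°

N = sin Δλ·cos φ₂ = -0.6990;  D = cos φ₁ sin φ₂ − sin φ₁ cos φ₂ cos Δλ = -0.6629
initial course = atan2(N, D) = 226.52°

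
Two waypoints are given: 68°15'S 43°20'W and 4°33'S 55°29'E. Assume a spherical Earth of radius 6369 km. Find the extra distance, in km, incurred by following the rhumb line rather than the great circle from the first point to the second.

622 km

Great circle: cos σ = sin φ₁ sin φ₂ + cos φ₁ cos φ₂ cos Δλ,  σ = 1.5537 rad → d_gc = 9895.72 km
Rhumb line: Δψ = +1.5702, q = Δφ/Δψ = 0.7081, d_rh = R√(Δφ²+q²Δλ²) = 10518.19 km
Excess = 10518.19 − 9895.72 = 622.47 ≈ 622 km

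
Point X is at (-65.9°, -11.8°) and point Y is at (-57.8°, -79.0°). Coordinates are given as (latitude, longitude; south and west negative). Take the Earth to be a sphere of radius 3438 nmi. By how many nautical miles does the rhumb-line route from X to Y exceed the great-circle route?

Great circle: cos σ = sin φ₁ sin φ₂ + cos φ₁ cos φ₂ cos Δλ,  σ = 0.5419 rad → d_gc = 1862.9 nmi
Rhumb line: Δψ = +0.3017, q = Δφ/Δψ = 0.4686, d_rh = R√(Δφ²+q²Δλ²) = 1951.1 nmi
Excess = 1951.1 − 1862.9 = 88.2 ≈ 88 nmi

88 nmi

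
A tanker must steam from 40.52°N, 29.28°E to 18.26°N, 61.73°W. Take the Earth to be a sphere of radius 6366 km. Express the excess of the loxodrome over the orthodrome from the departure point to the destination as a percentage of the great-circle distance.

Great circle: σ = 1.3788 rad → d_gc = Rσ = 8777.2 km
Rhumb: Δφ = -0.3885, Δλ = -1.5884, Δψ = -0.4506, q = Δφ/Δψ = 0.8623 → d_rh = R√(Δφ²+q²Δλ²) = 9063.1 km
Excess = (9063.1 − 8777.2) / 8777.2 = 285.9 / 8777.2 = 3.26% ≈ 3.3%

3.3%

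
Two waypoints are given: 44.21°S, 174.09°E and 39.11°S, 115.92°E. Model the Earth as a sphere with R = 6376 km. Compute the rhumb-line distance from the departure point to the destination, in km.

4865 km

Δψ = ln[tan(π/4+φ₂/2)/tan(π/4+φ₁/2)] = +0.1192;  Δφ = +0.0890 rad,  Δλ = -1.0153 rad
q = Δφ/Δψ = 0.7465
d = R·√(Δφ² + q²Δλ²) = 6376·0.76306 = 4865 km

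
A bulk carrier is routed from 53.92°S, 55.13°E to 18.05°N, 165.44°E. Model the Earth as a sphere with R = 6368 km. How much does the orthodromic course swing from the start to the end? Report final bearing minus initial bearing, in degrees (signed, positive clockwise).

Initial bearing θ₁ = atan2(sin Δλ cos φ₂, cos φ₁ sin φ₂ − sin φ₁ cos φ₂ cos Δλ) = 95.40°
Final bearing θ₂ = (initial bearing from the destination back to the start) + 180° = 38.07°
Δθ = θ₂ − θ₁ = -57.3°

-57.3°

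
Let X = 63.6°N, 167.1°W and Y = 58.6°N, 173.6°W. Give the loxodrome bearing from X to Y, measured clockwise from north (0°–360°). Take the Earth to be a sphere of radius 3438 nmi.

212.1°

Δψ = ln[tan(π/4+φ₂/2)/tan(π/4+φ₁/2)] = -0.1810
Δλ = -0.1134 rad (taken the short way round)
course = atan2(Δλ, Δψ) = 212.08°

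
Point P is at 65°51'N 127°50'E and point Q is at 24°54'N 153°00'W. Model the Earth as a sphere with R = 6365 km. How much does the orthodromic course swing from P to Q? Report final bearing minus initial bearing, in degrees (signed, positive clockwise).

At departure: θ₁ = atan2(sin Δλ cos φ₂, cos φ₁ sin φ₂ − sin φ₁ cos φ₂ cos Δλ) = 88.93°
At arrival: θ₂ = atan2(sin Δλ cos φ₁, −cos φ₂ sin φ₁ + sin φ₂ cos φ₁ cos Δλ) = 153.19°
Δθ = θ₂ − θ₁ = +64.3°

+64.3°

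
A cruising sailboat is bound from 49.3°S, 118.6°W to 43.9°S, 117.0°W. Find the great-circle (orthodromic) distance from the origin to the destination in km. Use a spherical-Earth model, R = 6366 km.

cos σ = sin φ₁ sin φ₂ + cos φ₁ cos φ₂ cos Δλ
      = sin(-49.30°)sin(-43.90°) + cos(-49.30°)cos(-43.90°)cos(1.60°) = 0.9954
σ = 5.510° → d = Rσ = 6366·0.09617 = 612 km

612 km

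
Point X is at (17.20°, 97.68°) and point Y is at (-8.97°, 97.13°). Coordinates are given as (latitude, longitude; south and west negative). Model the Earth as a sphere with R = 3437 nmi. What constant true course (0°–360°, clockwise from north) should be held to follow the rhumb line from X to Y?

Δψ = ln[tan(π/4+φ₂/2)/tan(π/4+φ₁/2)] = -0.4620
Δλ = -0.0096 rad (taken the short way round)
course = atan2(Δλ, Δψ) = 181.19°

181.2°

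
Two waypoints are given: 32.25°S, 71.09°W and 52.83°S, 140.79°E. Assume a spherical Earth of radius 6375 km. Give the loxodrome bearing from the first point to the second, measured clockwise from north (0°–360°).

Δψ = ln[tan(π/4+φ₂/2)/tan(π/4+φ₁/2)] = -0.4947
Δλ = -2.5852 rad (taken the short way round)
course = atan2(Δλ, Δψ) = 259.17°

259.2°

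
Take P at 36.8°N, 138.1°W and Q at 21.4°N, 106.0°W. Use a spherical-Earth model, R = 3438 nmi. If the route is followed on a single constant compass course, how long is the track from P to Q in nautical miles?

1913 nmi

Δψ = ln[tan(π/4+φ₂/2)/tan(π/4+φ₁/2)] = -0.3091;  Δφ = -0.2688 rad,  Δλ = +0.5603 rad
q = Δφ/Δψ = 0.8695
d = R·√(Δφ² + q²Δλ²) = 3438·0.55637 = 1913 nmi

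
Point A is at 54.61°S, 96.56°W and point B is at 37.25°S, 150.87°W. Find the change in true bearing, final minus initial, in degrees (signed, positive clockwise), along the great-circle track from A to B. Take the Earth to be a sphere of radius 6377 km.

+40.9°

At departure: θ₁ = atan2(sin Δλ cos φ₂, cos φ₁ sin φ₂ − sin φ₁ cos φ₂ cos Δλ) = 272.48°
At arrival: θ₂ = atan2(sin Δλ cos φ₁, −cos φ₂ sin φ₁ + sin φ₂ cos φ₁ cos Δλ) = 313.37°
Δθ = θ₂ − θ₁ = +40.9°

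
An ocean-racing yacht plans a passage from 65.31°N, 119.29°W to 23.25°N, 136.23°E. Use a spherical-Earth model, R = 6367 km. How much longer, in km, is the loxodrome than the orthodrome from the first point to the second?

Great circle: cos σ = sin φ₁ sin φ₂ + cos φ₁ cos φ₂ cos Δλ,  σ = 1.3050 rad → d_gc = 8308.8 km
Rhumb line: Δψ = -1.1019, q = Δφ/Δψ = 0.6662, d_rh = R√(Δφ²+q²Δλ²) = 9037.2 km
Excess = 9037.2 − 8308.8 = 728.4 ≈ 728 km

728 km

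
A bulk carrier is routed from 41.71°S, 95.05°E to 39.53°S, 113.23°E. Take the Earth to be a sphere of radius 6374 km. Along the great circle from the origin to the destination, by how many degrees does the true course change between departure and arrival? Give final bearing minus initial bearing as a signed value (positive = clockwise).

Initial bearing θ₁ = atan2(sin Δλ cos φ₂, cos φ₁ sin φ₂ − sin φ₁ cos φ₂ cos Δλ) = 87.05°
Final bearing θ₂ = (initial bearing from the destination back to the start) + 180° = 75.15°
Δθ = θ₂ − θ₁ = -11.9°

-11.9°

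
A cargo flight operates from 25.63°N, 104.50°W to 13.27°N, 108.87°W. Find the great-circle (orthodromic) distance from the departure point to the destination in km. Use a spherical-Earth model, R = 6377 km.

Haversine: a = sin²(Δφ/2)+cos φ₁ cos φ₂ sin²(Δλ/2) = 0.01286;  σ = 2·atan2(√a,√(1−a))
σ = 13.025° → d = Rσ = 6377·0.22733 = 1450 km

1450 km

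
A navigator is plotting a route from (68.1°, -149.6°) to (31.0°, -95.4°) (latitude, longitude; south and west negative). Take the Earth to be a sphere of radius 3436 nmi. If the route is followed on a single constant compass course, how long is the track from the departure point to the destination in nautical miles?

Rhumb course C = atan2(Δλ, Δψ) with Δψ = ln[tan(π/4+φ₂/2)/tan(π/4+φ₁/2)] = -1.0730, Δλ = +0.9460 → C = 138.60°
d = R·|Δφ| / |cos C| = 3436·0.64752 / 0.75013 = 2966 nmi

2966 nmi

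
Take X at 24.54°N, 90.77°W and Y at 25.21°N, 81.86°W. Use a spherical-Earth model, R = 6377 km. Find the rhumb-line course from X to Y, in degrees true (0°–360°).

Meridional parts: M(φ₁)=+0.4420, M(φ₂)=+0.4549 → ΔM = +0.0129;  Δλ = +0.1555 rad
tan C = Δλ / ΔM = +12.0647 → C = 85.26°

85.3°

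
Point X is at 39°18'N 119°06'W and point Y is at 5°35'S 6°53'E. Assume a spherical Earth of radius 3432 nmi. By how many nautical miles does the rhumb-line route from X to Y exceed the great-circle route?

253 nmi

Great circle: cos σ = sin φ₁ sin φ₂ + cos φ₁ cos φ₂ cos Δλ,  σ = 2.1108 rad → d_gc = 7244.3 nmi
Rhumb line: Δψ = -0.8446, q = Δφ/Δψ = 0.9274, d_rh = R√(Δφ²+q²Δλ²) = 7497.5 nmi
Excess = 7497.5 − 7244.3 = 253.2 ≈ 253 nmi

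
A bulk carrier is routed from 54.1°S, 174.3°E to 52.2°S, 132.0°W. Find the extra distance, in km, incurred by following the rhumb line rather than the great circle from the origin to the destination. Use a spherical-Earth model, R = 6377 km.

Great circle: cos σ = sin φ₁ sin φ₂ + cos φ₁ cos φ₂ cos Δλ,  σ = 0.5494 rad → d_gc = 3503.7 km
Rhumb line: Δψ = +0.0553, q = Δφ/Δψ = 0.5996, d_rh = R√(Δφ²+q²Δλ²) = 3589.9 km
Excess = 3589.9 − 3503.7 = 86.2 ≈ 86 km

86 km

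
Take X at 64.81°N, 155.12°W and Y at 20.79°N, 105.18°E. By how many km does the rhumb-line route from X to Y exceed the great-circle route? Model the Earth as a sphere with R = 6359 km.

630 km

Great circle: cos σ = sin φ₁ sin φ₂ + cos φ₁ cos φ₂ cos Δλ,  σ = 1.3138 rad → d_gc = 8354.66 km
Rhumb line: Δψ = -1.1275, q = Δφ/Δψ = 0.6814, d_rh = R√(Δφ²+q²Δλ²) = 8984.21 km
Excess = 8984.21 − 8354.66 = 629.55 ≈ 630 km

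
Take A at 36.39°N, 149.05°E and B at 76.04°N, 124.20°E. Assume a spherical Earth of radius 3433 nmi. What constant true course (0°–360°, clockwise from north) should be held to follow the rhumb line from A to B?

343.0°

Meridional parts: M(φ₁)=+0.6827, M(φ₂)=+2.1002 → ΔM = +1.4175;  Δλ = -0.4337 rad
tan C = Δλ / ΔM = -0.3060 → C = 342.99°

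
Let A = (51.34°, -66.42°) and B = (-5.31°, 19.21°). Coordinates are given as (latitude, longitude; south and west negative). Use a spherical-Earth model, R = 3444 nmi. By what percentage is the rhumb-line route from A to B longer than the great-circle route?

2.1%

Great circle: σ = 1.5957 rad → d_gc = Rσ = 5495.5 nmi
Rhumb: Δφ = -0.9887, Δλ = +1.4945, Δψ = -1.1404, q = Δφ/Δψ = 0.8670 → d_rh = R√(Δφ²+q²Δλ²) = 5613.4 nmi
Excess = (5613.4 − 5495.5) / 5495.5 = 117.9 / 5495.5 = 2.145% ≈ 2.1%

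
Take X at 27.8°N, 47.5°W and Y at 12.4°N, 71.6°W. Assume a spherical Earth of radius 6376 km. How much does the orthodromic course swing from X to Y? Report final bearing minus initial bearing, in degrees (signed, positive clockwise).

-8.5°

At departure: θ₁ = atan2(sin Δλ cos φ₂, cos φ₁ sin φ₂ − sin φ₁ cos φ₂ cos Δλ) = 240.48°
At arrival: θ₂ = atan2(sin Δλ cos φ₁, −cos φ₂ sin φ₁ + sin φ₂ cos φ₁ cos Δλ) = 232.01°
Δθ = θ₂ − θ₁ = -8.5°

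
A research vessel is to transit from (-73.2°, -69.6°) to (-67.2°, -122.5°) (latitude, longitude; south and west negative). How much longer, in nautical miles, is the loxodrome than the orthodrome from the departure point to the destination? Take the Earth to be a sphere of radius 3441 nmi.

35 nmi

Great circle: cos σ = sin φ₁ sin φ₂ + cos φ₁ cos φ₂ cos Δλ,  σ = 0.3173 rad → d_gc = 1091.8 nmi
Rhumb line: Δψ = +0.3115, q = Δφ/Δψ = 0.3362, d_rh = R√(Δφ²+q²Δλ²) = 1127.2 nmi
Excess = 1127.2 − 1091.8 = 35.4 ≈ 35 nmi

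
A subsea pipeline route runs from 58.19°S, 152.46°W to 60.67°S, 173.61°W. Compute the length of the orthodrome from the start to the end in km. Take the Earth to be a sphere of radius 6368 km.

Haversine: a = sin²(Δφ/2)+cos φ₁ cos φ₂ sin²(Δλ/2) = 0.00916;  σ = 2·atan2(√a,√(1−a))
σ = 10.987° → d = Rσ = 6368·0.19176 = 1221 km

1221 km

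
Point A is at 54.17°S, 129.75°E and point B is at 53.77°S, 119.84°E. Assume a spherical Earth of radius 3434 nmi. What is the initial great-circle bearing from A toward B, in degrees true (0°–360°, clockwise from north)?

269.9°

N = sin Δλ·cos φ₂ = -0.1017;  D = cos φ₁ sin φ₂ − sin φ₁ cos φ₂ cos Δλ = -0.0002
initial course = atan2(N, D) = 269.91°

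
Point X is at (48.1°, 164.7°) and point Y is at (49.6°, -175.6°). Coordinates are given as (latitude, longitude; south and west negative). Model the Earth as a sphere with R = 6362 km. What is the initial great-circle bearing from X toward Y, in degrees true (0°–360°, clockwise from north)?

θ = atan2( sin Δλ·cos φ₂ ,  cos φ₁ sin φ₂ − sin φ₁ cos φ₂ cos Δλ )
  = atan2(+0.2185, +0.0544) = 76.02°

76.0°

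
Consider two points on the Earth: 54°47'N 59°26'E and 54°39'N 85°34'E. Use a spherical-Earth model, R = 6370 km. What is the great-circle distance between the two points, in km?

1669 km

cos σ = sin φ₁ sin φ₂ + cos φ₁ cos φ₂ cos Δλ
      = sin(54.78°)sin(54.65°) + cos(54.78°)cos(54.65°)cos(26.13°) = 0.9659
σ = 15.008° → d = Rσ = 6370·0.26194 = 1669 km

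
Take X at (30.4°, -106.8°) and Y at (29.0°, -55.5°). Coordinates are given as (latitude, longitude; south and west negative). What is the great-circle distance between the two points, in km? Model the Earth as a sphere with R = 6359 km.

cos σ = sin φ₁ sin φ₂ + cos φ₁ cos φ₂ cos Δλ
      = sin(30.40°)sin(29.00°) + cos(30.40°)cos(29.00°)cos(51.30°) = 0.7170
σ = 44.193° → d = Rσ = 6359·0.77131 = 4905 km

4905 km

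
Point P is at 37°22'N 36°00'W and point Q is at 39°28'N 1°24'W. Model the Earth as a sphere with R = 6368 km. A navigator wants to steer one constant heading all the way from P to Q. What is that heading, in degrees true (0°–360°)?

85.6°

Meridional parts: M(φ₁)=+0.7040, M(φ₂)=+0.7508 → ΔM = +0.0468;  Δλ = +0.6039 rad
tan C = Δλ / ΔM = +12.9077 → C = 85.57°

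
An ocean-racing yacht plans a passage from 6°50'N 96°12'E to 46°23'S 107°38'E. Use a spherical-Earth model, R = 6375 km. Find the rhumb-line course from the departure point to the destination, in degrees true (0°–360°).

169.1°

Meridional parts: M(φ₁)=+0.1195, M(φ₂)=-0.9159 → ΔM = -1.0355;  Δλ = +0.1995 rad
tan C = Δλ / ΔM = -0.1927 → C = 169.09°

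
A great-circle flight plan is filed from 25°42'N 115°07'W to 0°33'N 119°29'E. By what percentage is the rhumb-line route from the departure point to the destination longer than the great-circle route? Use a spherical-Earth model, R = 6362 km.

Great circle: σ = 2.1151 rad → d_gc = Rσ = 13456.0 km
Rhumb: Δφ = -0.4390, Δλ = -2.1886, Δψ = -0.4548, q = Δφ/Δψ = 0.9652 → d_rh = R√(Δφ²+q²Δλ²) = 13726.1 km
Excess = (13726.1 − 13456.0) / 13456.0 = 270.1 / 13456.0 = 2.01% ≈ 2.0%

2.0%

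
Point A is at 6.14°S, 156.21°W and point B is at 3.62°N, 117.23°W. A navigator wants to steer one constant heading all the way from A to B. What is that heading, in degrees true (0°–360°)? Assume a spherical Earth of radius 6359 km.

75.9°

Meridional parts: M(φ₁)=-0.1074, M(φ₂)=+0.0632 → ΔM = +0.1706;  Δλ = +0.6803 rad
tan C = Δλ / ΔM = +3.9881 → C = 75.92°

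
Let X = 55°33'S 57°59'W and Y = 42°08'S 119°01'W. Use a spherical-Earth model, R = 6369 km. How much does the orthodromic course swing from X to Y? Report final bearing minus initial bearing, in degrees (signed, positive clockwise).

+48.2°

At departure: θ₁ = atan2(sin Δλ cos φ₂, cos φ₁ sin φ₂ − sin φ₁ cos φ₂ cos Δλ) = 262.68°
At arrival: θ₂ = atan2(sin Δλ cos φ₁, −cos φ₂ sin φ₁ + sin φ₂ cos φ₁ cos Δλ) = 310.84°
Δθ = θ₂ − θ₁ = +48.2°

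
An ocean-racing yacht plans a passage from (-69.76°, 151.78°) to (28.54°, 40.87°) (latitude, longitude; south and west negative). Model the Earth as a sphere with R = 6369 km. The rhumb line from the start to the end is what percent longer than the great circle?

Great circle: σ = 2.1612 rad → d_gc = Rσ = 13765.0 km
Rhumb: Δφ = +1.7157, Δλ = -1.9357, Δψ = +2.2433, q = Δφ/Δψ = 0.7648 → d_rh = R√(Δφ²+q²Δλ²) = 14432.7 km
Excess = (14432.7 − 13765.0) / 13765.0 = 667.7 / 13765.0 = 4.851% ≈ 4.9%

4.9%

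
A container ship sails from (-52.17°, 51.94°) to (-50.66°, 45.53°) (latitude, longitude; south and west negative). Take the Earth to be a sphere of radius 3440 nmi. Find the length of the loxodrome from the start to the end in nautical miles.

257 nmi

Rhumb course C = atan2(Δλ, Δψ) with Δψ = ln[tan(π/4+φ₂/2)/tan(π/4+φ₁/2)] = +0.0423, Δλ = -0.1119 → C = 290.69°
d = R·|Δφ| / |cos C| = 3440·0.02635 / 0.35338 = 257 nmi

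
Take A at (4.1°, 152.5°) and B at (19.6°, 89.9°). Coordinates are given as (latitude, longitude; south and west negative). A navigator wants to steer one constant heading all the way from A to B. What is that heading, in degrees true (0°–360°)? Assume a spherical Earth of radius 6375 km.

Meridional parts: M(φ₁)=+0.0716, M(φ₂)=+0.3490 → ΔM = +0.2773;  Δλ = -1.0926 rad
tan C = Δλ / ΔM = -3.9395 → C = 284.24°

284.2°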